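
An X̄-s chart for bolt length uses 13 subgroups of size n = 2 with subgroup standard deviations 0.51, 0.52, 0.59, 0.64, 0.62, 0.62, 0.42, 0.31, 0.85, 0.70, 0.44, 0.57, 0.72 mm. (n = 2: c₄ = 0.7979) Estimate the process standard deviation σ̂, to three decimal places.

0.724

s̄ = (0.51 + 0.52 + 0.59 + 0.64 + 0.62 + 0.62 + 0.42 + 0.31 + 0.85 + 0.70 + 0.44 + 0.57 + 0.72) / 13 = 0.5777
σ̂ = s̄ / c₄ = 0.5777 / 0.7979 = 0.7240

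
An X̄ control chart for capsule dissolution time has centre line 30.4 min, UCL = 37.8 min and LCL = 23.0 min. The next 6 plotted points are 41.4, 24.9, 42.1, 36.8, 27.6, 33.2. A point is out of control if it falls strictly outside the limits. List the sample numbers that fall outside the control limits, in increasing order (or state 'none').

1, 3

Compare each point to [23.0, 37.8]: sample 1 = 41.4 > UCL; sample 3 = 42.1 > UCL.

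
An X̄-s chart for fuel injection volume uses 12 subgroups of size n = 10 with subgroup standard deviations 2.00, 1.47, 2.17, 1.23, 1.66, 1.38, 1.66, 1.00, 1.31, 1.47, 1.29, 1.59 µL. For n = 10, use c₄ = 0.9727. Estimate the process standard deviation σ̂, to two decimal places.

1.56

s̄ = (2.00 + 1.47 + 2.17 + 1.23 + 1.66 + 1.38 + 1.66 + 1.00 + 1.31 + 1.47 + 1.29 + 1.59) / 12 = 1.5192
σ̂ = s̄ / c₄ = 1.5192 / 0.9727 = 1.5618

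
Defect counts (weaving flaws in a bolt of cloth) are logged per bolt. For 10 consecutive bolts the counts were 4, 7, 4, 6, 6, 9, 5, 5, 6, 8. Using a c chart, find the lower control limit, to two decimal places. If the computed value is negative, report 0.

c̄ = (4 + 7 + 4 + 6 + 6 + 9 + 5 + 5 + 6 + 8) / 10 = 60 / 10 = 6.0000
LCL = c̄ − 3√c̄ = 6.0000 − 3 × 2.4495 = -1.3485 → 0 (cannot be negative)

0.00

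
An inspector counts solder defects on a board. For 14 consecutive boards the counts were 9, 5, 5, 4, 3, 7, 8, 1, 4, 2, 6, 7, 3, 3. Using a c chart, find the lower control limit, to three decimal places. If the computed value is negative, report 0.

c̄ = (9 + 5 + 5 + 4 + 3 + 7 + 8 + 1 + 4 + 2 + 6 + 7 + 3 + 3) / 14 = 67 / 14 = 4.7857
LCL = c̄ − 3√c̄ = 4.7857 − 3 × 2.1876 = -1.7772 → 0 (cannot be negative)

0.000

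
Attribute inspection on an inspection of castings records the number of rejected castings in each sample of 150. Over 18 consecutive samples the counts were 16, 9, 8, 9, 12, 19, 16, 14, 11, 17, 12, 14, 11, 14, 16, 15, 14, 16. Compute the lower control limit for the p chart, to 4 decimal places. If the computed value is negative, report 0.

0.0199

p̄ = Σdᵢ / (k·n) = 243 / (18 × 150) = 0.09000
LCL = p̄ − 3·√(p̄(1−p̄)/n) = 0.09000 − 3 × 0.02337 = 0.01990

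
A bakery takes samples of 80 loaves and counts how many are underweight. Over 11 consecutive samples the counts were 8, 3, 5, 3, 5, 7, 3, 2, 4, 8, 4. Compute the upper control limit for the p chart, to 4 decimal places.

0.1382

p̄ = Σdᵢ / (k·n) = 52 / (11 × 80) = 0.05909
UCL = p̄ + 3·√(p̄(1−p̄)/n) = 0.05909 + 3 × √(0.05909×0.94091/80) = 0.05909 + 3 × 0.02636 = 0.13818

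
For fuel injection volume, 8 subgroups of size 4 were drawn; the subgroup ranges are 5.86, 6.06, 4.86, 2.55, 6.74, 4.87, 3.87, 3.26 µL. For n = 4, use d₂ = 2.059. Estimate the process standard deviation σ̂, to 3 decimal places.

2.311

R̄ = (5.86 + 6.06 + 4.86 + 2.55 + 6.74 + 4.87 + 3.87 + 3.26) / 8 = 4.7588
σ̂ = R̄ / d₂ = 4.7588 / 2.059 = 2.3112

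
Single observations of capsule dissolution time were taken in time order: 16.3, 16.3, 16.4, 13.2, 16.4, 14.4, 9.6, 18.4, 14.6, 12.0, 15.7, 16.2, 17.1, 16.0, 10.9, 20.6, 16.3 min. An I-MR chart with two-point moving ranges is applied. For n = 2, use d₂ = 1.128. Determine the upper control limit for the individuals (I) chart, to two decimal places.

24.26

X̄ = (16.3 + 16.3 + 16.4 + 13.2 + 16.4 + 14.4 + 9.6 + 18.4 + 14.6 + 12.0 + 15.7 + 16.2 + 17.1 + 16.0 + 10.9 + 20.6 + 16.3) / 17 = 15.3176
Moving ranges: 0.0, 0.1, 3.2, 3.2, 2.0, 4.8, 8.8, 3.8, 2.6, 3.7, 0.5, 0.9, 1.1, 5.1, 9.7, 4.3; M̄R̄ = 53.8000 / 16 = 3.3625
UCL = X̄ + 3·M̄R̄/d₂ = 15.3176 + 3 × 3.3625 / 1.128 = 24.2605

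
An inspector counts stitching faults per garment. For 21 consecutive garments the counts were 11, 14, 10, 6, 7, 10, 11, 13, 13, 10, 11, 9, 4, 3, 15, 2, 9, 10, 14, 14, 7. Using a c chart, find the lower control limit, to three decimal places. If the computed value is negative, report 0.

0.339

c̄ = (11 + 14 + 10 + 6 + 7 + 10 + 11 + 13 + 13 + 10 + 11 + 9 + 4 + 3 + 15 + 2 + 9 + 10 + 14 + 14 + 7) / 21 = 203 / 21 = 9.6667
LCL = c̄ − 3√c̄ = 9.6667 − 3 × 3.1091 = 0.3393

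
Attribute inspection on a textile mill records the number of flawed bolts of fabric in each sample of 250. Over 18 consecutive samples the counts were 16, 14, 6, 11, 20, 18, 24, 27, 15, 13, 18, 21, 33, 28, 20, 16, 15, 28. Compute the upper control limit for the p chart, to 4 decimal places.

p̄ = Σdᵢ / (k·n) = 343 / (18 × 250) = 0.07622
UCL = p̄ + 3·√(p̄(1−p̄)/n) = 0.07622 + 3 × √(0.07622×0.92378/250) = 0.07622 + 3 × 0.01678 = 0.12657

0.1266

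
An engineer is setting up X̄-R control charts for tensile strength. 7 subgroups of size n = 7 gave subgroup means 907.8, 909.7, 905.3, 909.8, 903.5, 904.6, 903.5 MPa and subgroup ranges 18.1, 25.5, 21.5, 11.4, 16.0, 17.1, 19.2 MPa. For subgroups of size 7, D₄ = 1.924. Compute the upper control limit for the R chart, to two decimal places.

R̄ = (18.1 + 25.5 + 21.5 + 11.4 + 16.0 + 17.1 + 19.2) / 7 = 128.8000 / 7 = 18.4000
UCL_R = D₄·R̄ = 1.924 × 18.4000 = 35.4016

35.40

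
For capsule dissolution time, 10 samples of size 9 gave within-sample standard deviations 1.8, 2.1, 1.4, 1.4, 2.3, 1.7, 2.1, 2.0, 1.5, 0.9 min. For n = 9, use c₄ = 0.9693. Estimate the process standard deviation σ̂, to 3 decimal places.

1.774

s̄ = (1.8 + 2.1 + 1.4 + 1.4 + 2.3 + 1.7 + 2.1 + 2.0 + 1.5 + 0.9) / 10 = 1.7200
σ̂ = s̄ / c₄ = 1.7200 / 0.9693 = 1.7745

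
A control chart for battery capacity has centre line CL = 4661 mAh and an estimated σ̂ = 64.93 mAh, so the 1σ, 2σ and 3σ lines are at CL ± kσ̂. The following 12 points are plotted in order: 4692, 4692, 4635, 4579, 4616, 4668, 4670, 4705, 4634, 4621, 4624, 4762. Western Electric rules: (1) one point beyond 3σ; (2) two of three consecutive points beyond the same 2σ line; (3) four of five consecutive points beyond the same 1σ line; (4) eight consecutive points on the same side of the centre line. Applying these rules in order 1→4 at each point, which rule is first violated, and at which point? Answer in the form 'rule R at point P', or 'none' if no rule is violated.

Zone of each point (C = within 1σ̂, B = 1σ̂–2σ̂, A = 2σ̂–3σ̂, * = beyond 3σ̂; sign = side of CL): 1:+C, 2:+C, 3:-C, 4:-B, 5:-C, 6:+C, 7:+C, 8:+C, 9:-C, 10:-C, 11:-C, 12:+B
No rule fires across all 12 points.

none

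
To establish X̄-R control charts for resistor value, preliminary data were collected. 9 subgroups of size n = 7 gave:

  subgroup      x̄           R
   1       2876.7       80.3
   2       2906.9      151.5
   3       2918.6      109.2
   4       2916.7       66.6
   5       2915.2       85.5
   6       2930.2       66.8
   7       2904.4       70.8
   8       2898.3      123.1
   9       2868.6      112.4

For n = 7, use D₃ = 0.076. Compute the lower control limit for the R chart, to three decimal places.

R̄ = (80.3 + 151.5 + 109.2 + 66.6 + 85.5 + 66.8 + 70.8 + 123.1 + 112.4) / 9 = 866.2000 / 9 = 96.2444
LCL_R = D₃·R̄ = 0.076 × 96.2444 = 7.3146

7.315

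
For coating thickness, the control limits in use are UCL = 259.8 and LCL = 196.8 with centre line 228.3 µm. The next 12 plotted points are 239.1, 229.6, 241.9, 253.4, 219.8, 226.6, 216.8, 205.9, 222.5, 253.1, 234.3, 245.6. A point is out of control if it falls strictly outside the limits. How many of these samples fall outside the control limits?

0

All 12 points lie within [196.8, 259.8].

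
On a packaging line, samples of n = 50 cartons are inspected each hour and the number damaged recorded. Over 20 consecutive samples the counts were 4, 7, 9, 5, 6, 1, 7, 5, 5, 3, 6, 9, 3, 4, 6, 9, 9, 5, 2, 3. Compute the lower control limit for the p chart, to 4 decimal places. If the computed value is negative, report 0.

0.0000

p̄ = Σdᵢ / (k·n) = 108 / (20 × 50) = 0.10800
LCL = p̄ − 3·√(p̄(1−p̄)/n) = 0.10800 − 3 × 0.04389 = -0.02368 → 0 (negative, so LCL = 0)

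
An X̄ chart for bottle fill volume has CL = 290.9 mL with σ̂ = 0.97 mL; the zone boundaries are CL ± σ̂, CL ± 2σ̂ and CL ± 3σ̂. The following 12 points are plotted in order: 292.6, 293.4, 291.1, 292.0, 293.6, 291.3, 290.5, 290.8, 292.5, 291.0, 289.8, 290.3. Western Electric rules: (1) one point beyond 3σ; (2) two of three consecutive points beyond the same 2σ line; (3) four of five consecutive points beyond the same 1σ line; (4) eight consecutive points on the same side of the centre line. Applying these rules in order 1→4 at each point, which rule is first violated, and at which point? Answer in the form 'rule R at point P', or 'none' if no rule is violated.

Zone of each point (C = within 1σ̂, B = 1σ̂–2σ̂, A = 2σ̂–3σ̂, * = beyond 3σ̂; sign = side of CL): 1:+B, 2:+A, 3:+C, 4:+B, 5:+A, 6:+C, 7:-C, 8:-C, 9:+B, 10:+C, 11:-B, 12:-C
Rule 3 (four of five consecutive points beyond the same 1σ limit) is satisfied at point 5.

rule 3 at point 5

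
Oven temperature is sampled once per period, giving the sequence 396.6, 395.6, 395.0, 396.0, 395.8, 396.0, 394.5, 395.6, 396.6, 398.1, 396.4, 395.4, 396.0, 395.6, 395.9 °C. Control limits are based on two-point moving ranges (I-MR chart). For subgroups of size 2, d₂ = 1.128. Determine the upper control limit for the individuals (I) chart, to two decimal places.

X̄ = (396.6 + 395.6 + 395.0 + 396.0 + 395.8 + 396.0 + 394.5 + 395.6 + 396.6 + 398.1 + 396.4 + 395.4 + 396.0 + 395.6 + 395.9) / 15 = 395.9400
Moving ranges: 1.0, 0.6, 1.0, 0.2, 0.2, 1.5, 1.1, 1.0, 1.5, 1.7, 1.0, 0.6, 0.4, 0.3; M̄R̄ = 12.1000 / 14 = 0.8643
UCL = X̄ + 3·M̄R̄/d₂ = 395.9400 + 3 × 0.8643 / 1.128 = 398.2386

398.24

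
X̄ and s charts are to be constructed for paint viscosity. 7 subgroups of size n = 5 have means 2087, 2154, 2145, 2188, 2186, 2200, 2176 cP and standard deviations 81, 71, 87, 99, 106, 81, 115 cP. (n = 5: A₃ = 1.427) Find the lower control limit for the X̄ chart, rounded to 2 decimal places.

X̄̄ = (2087 + 2154 + 2145 + 2188 + 2186 + 2200 + 2176) / 7 = 2162.2857
s̄ = (81 + 71 + 87 + 99 + 106 + 81 + 115) / 7 = 91.4286
LCL = X̄̄ − A₃·s̄ = 2162.2857 − 1.427 × 91.4286 = 2031.8171

2031.82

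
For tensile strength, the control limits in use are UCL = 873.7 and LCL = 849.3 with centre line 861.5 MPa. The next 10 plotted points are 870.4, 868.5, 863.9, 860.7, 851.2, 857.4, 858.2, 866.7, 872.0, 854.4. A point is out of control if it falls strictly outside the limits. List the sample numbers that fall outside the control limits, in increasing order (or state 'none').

none

All 10 points lie within [849.3, 873.7].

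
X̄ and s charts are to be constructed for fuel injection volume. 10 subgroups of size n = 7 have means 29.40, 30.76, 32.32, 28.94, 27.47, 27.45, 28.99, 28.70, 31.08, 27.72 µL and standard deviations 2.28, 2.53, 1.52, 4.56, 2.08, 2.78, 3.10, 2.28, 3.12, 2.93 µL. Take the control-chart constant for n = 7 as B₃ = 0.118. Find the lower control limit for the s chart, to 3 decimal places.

s̄ = (2.28 + 2.53 + 1.52 + 4.56 + 2.08 + 2.78 + 3.10 + 2.28 + 3.12 + 2.93) / 10 = 2.7180
LCL_s = B₃·s̄ = 0.118 × 2.7180 = 0.3207

0.321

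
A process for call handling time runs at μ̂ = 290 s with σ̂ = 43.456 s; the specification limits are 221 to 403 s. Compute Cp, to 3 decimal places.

Cp = (USL − LSL) / (6σ̂) = (403 − 221) / (6 × 43.456) = 182.0000 / 260.7360 = 0.6980

0.698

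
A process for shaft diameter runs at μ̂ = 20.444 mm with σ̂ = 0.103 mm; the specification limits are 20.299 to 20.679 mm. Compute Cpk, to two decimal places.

Cpu = (USL − μ̂) / (3σ̂) = (20.679 − 20.444) / (3 × 0.103) = 0.7605; Cpl = (μ̂ − LSL) / (3σ̂) = (20.444 − 20.299) / (3 × 0.103) = 0.4693; Cpk = min(Cpu, Cpl) = 0.4693

0.47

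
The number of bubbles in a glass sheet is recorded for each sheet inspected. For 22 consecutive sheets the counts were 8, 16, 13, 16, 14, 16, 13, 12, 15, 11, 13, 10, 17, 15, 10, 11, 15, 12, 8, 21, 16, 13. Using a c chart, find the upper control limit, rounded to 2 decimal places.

24.39

c̄ = (8 + 16 + 13 + 16 + 14 + 16 + 13 + 12 + 15 + 11 + 13 + 10 + 17 + 15 + 10 + 11 + 15 + 12 + 8 + 21 + 16 + 13) / 22 = 295 / 22 = 13.4091
UCL = c̄ + 3√c̄ = 13.4091 + 3 × √13.4091 = 13.4091 + 3 × 3.6618 = 24.3946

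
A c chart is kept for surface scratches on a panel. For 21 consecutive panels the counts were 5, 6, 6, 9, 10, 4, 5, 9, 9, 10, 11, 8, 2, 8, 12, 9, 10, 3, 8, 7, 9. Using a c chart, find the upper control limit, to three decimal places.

15.900

c̄ = (5 + 6 + 6 + 9 + 10 + 4 + 5 + 9 + 9 + 10 + 11 + 8 + 2 + 8 + 12 + 9 + 10 + 3 + 8 + 7 + 9) / 21 = 160 / 21 = 7.6190
UCL = c̄ + 3√c̄ = 7.6190 + 3 × √7.6190 = 7.6190 + 3 × 2.7603 = 15.8998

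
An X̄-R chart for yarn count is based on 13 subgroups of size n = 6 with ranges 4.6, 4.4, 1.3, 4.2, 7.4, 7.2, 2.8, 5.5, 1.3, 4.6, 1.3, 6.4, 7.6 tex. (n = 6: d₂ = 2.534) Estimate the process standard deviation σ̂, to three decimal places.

1.779

R̄ = (4.6 + 4.4 + 1.3 + 4.2 + 7.4 + 7.2 + 2.8 + 5.5 + 1.3 + 4.6 + 1.3 + 6.4 + 7.6) / 13 = 4.5077
σ̂ = R̄ / d₂ = 4.5077 / 2.534 = 1.7789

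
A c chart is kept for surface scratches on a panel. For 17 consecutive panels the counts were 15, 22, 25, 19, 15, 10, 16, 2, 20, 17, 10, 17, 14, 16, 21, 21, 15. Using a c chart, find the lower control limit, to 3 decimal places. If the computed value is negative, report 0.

4.110

c̄ = (15 + 22 + 25 + 19 + 15 + 10 + 16 + 2 + 20 + 17 + 10 + 17 + 14 + 16 + 21 + 21 + 15) / 17 = 275 / 17 = 16.1765
LCL = c̄ − 3√c̄ = 16.1765 − 3 × 4.0220 = 4.1105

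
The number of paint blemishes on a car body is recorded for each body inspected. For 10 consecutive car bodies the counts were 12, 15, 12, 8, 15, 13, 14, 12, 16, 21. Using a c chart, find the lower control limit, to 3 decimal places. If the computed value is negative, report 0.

c̄ = (12 + 15 + 12 + 8 + 15 + 13 + 14 + 12 + 16 + 21) / 10 = 138 / 10 = 13.8000
LCL = c̄ − 3√c̄ = 13.8000 − 3 × 3.7148 = 2.6555

2.655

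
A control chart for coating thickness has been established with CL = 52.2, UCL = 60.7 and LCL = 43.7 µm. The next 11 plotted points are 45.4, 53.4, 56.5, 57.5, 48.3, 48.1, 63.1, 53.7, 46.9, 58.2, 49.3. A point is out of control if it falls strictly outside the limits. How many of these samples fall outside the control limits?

1

Compare each point to [43.7, 60.7]: sample 7 = 63.1 > UCL.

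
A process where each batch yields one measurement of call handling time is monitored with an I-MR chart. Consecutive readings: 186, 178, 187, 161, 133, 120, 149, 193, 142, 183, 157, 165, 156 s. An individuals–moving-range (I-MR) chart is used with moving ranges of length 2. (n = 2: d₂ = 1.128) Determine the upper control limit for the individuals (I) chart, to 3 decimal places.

227.024

X̄ = (186 + 178 + 187 + 161 + 133 + 120 + 149 + 193 + 142 + 183 + 157 + 165 + 156) / 13 = 162.3077
Moving ranges: 8, 9, 26, 28, 13, 29, 44, 51, 41, 26, 8, 9; M̄R̄ = 292.0000 / 12 = 24.3333
UCL = X̄ + 3·M̄R̄/d₂ = 162.3077 + 3 × 24.3333 / 1.128 = 227.0240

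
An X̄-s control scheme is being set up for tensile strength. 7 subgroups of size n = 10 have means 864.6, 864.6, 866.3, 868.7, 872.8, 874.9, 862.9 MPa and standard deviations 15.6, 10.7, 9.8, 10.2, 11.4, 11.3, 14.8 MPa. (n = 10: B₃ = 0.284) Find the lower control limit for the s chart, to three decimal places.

3.400

s̄ = (15.6 + 10.7 + 9.8 + 10.2 + 11.4 + 11.3 + 14.8) / 7 = 11.9714
LCL_s = B₃·s̄ = 0.284 × 11.9714 = 3.3999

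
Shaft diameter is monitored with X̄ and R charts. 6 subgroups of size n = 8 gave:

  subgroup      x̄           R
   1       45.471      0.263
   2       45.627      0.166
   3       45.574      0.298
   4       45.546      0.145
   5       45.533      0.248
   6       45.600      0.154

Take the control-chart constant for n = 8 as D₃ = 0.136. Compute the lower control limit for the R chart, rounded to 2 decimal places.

R̄ = (0.263 + 0.166 + 0.298 + 0.145 + 0.248 + 0.154) / 6 = 1.2740 / 6 = 0.2123
LCL_R = D₃·R̄ = 0.136 × 0.2123 = 0.0289

0.03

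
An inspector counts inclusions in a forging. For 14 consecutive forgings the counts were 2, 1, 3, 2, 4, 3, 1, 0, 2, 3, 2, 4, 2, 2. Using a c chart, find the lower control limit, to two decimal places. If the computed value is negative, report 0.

0.00

c̄ = (2 + 1 + 3 + 2 + 4 + 3 + 1 + 0 + 2 + 3 + 2 + 4 + 2 + 2) / 14 = 31 / 14 = 2.2143
LCL = c̄ − 3√c̄ = 2.2143 − 3 × 1.4880 = -2.2499 → 0 (cannot be negative)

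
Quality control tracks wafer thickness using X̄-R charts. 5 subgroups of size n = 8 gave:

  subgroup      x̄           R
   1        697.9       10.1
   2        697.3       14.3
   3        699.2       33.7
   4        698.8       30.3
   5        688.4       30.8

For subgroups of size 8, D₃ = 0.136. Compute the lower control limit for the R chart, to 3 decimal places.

3.242

R̄ = (10.1 + 14.3 + 33.7 + 30.3 + 30.8) / 5 = 119.2000 / 5 = 23.8400
LCL_R = D₃·R̄ = 0.136 × 23.8400 = 3.2422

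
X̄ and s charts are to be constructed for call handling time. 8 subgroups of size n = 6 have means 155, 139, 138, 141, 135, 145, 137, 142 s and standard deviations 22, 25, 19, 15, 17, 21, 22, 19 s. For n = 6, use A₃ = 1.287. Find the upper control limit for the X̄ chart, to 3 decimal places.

X̄̄ = (155 + 139 + 138 + 141 + 135 + 145 + 137 + 142) / 8 = 141.5000
s̄ = (22 + 25 + 19 + 15 + 17 + 21 + 22 + 19) / 8 = 20.0000
UCL = X̄̄ + A₃·s̄ = 141.5000 + 1.287 × 20.0000 = 167.2400

167.240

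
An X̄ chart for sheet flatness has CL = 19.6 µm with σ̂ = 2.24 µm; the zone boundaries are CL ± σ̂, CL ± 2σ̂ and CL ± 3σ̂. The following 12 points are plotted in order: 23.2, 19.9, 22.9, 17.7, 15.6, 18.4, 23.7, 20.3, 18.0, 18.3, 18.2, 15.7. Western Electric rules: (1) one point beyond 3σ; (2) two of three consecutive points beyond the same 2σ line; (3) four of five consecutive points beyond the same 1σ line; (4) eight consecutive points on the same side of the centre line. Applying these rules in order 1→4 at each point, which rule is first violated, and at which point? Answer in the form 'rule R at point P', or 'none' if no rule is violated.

none

Zone of each point (C = within 1σ̂, B = 1σ̂–2σ̂, A = 2σ̂–3σ̂, * = beyond 3σ̂; sign = side of CL): 1:+B, 2:+C, 3:+B, 4:-C, 5:-B, 6:-C, 7:+B, 8:+C, 9:-C, 10:-C, 11:-C, 12:-B
No rule fires across all 12 points.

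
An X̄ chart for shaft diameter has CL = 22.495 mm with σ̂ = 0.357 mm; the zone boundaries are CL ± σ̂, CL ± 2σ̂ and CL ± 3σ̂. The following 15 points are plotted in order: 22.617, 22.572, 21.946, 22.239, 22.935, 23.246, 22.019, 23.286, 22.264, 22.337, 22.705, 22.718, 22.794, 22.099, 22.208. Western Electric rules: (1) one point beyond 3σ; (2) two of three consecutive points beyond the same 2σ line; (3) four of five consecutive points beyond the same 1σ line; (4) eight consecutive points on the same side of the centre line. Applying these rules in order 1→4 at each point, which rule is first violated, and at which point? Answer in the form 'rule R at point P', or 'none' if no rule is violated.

Zone of each point (C = within 1σ̂, B = 1σ̂–2σ̂, A = 2σ̂–3σ̂, * = beyond 3σ̂; sign = side of CL): 1:+C, 2:+C, 3:-B, 4:-C, 5:+B, 6:+A, 7:-B, 8:+A, 9:-C, 10:-C, 11:+C, 12:+C, 13:+C, 14:-B, 15:-C
Rule 2 (two of three consecutive points beyond the same 2σ limit) is satisfied at point 8.

rule 2 at point 8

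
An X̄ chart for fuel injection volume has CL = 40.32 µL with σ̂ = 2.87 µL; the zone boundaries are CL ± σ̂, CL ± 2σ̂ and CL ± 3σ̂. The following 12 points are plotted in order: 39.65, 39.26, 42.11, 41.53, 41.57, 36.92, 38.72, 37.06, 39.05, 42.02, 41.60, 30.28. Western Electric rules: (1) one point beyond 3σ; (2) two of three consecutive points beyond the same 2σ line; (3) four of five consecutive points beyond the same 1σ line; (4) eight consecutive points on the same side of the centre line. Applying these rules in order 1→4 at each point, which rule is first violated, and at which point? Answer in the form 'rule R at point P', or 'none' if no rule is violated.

rule 1 at point 12

Zone of each point (C = within 1σ̂, B = 1σ̂–2σ̂, A = 2σ̂–3σ̂, * = beyond 3σ̂; sign = side of CL): 1:-C, 2:-C, 3:+C, 4:+C, 5:+C, 6:-B, 7:-C, 8:-B, 9:-C, 10:+C, 11:+C, 12:-*
Rule 1 (one point beyond the 3σ limits) is satisfied at point 12.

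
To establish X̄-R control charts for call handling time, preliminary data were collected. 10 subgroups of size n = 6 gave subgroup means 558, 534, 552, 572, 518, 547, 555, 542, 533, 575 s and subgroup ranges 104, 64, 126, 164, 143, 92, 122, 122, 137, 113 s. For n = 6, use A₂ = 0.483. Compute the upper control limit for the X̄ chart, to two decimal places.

X̄̄ = (558 + 534 + 552 + 572 + 518 + 547 + 555 + 542 + 533 + 575) / 10 = 5486.0000 / 10 = 548.6000
R̄ = (104 + 64 + 126 + 164 + 143 + 92 + 122 + 122 + 137 + 113) / 10 = 1187.0000 / 10 = 118.7000
UCL = X̄̄ + A₂·R̄ = 548.6000 + 0.483 × 118.7000 = 605.9321

605.93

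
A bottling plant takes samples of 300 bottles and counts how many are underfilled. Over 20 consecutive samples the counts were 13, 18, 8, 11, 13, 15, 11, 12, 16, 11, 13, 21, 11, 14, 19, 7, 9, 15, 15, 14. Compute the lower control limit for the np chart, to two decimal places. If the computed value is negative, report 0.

p̄ = Σdᵢ / (k·n) = 266 / (20 × 300) = 0.04433
LCL = np̄ − 3·√(np̄(1−p̄)) = 13.3000 − 3 × 3.5652 = 2.6045

2.60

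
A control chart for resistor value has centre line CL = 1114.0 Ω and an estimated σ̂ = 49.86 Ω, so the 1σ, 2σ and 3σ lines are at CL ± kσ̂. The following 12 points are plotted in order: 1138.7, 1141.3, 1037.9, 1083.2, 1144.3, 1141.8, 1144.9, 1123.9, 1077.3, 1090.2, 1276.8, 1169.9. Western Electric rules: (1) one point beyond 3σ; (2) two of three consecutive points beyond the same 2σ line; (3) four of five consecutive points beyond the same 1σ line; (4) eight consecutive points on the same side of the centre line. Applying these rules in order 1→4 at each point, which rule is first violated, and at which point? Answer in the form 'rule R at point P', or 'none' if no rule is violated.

Zone of each point (C = within 1σ̂, B = 1σ̂–2σ̂, A = 2σ̂–3σ̂, * = beyond 3σ̂; sign = side of CL): 1:+C, 2:+C, 3:-B, 4:-C, 5:+C, 6:+C, 7:+C, 8:+C, 9:-C, 10:-C, 11:+*, 12:+B
Rule 1 (one point beyond the 3σ limits) is satisfied at point 11.

rule 1 at point 11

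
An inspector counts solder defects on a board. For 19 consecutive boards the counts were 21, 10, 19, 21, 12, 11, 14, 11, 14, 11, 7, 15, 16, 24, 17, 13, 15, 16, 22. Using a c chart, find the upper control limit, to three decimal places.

c̄ = (21 + 10 + 19 + 21 + 12 + 11 + 14 + 11 + 14 + 11 + 7 + 15 + 16 + 24 + 17 + 13 + 15 + 16 + 22) / 19 = 289 / 19 = 15.2105
UCL = c̄ + 3√c̄ = 15.2105 + 3 × √15.2105 = 15.2105 + 3 × 3.9001 = 26.9107

26.911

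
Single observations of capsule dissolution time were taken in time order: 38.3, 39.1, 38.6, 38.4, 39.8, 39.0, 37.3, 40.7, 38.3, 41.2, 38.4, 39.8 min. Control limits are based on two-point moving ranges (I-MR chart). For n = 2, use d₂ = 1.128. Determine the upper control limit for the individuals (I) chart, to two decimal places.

43.50

X̄ = (38.3 + 39.1 + 38.6 + 38.4 + 39.8 + 39.0 + 37.3 + 40.7 + 38.3 + 41.2 + 38.4 + 39.8) / 12 = 39.0750
Moving ranges: 0.8, 0.5, 0.2, 1.4, 0.8, 1.7, 3.4, 2.4, 2.9, 2.8, 1.4; M̄R̄ = 18.3000 / 11 = 1.6636
UCL = X̄ + 3·M̄R̄/d₂ = 39.0750 + 3 × 1.6636 / 1.128 = 43.4996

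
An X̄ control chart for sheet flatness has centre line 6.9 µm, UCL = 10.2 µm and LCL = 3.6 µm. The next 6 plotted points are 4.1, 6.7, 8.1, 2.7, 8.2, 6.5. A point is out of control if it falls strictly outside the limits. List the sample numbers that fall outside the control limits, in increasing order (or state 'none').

4

Compare each point to [3.6, 10.2]: sample 4 = 2.7 < LCL.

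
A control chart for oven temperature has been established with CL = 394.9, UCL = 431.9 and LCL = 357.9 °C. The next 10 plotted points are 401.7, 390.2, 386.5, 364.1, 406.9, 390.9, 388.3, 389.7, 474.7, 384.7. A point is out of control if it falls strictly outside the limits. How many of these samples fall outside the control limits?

Compare each point to [357.9, 431.9]: sample 9 = 474.7 > UCL.

1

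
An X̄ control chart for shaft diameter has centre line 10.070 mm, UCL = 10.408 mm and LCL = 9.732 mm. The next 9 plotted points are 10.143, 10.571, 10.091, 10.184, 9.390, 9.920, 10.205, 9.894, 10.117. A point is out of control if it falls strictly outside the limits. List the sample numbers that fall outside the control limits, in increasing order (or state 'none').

Compare each point to [9.732, 10.408]: sample 2 = 10.571 > UCL; sample 5 = 9.390 < LCL.

2, 5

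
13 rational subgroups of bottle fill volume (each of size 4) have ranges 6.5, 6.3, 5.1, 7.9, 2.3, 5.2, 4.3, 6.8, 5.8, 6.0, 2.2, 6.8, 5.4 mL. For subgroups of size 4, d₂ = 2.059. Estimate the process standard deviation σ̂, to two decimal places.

R̄ = (6.5 + 6.3 + 5.1 + 7.9 + 2.3 + 5.2 + 4.3 + 6.8 + 5.8 + 6.0 + 2.2 + 6.8 + 5.4) / 13 = 5.4308
σ̂ = R̄ / d₂ = 5.4308 / 2.059 = 2.6376

2.64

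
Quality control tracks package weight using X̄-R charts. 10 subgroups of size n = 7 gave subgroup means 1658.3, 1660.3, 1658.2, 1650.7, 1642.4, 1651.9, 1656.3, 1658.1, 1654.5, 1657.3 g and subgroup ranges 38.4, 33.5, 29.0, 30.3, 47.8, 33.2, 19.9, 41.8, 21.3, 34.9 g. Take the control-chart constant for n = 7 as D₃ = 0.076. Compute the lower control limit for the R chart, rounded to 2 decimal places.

R̄ = (38.4 + 33.5 + 29.0 + 30.3 + 47.8 + 33.2 + 19.9 + 41.8 + 21.3 + 34.9) / 10 = 330.1000 / 10 = 33.0100
LCL_R = D₃·R̄ = 0.076 × 33.0100 = 2.5088

2.51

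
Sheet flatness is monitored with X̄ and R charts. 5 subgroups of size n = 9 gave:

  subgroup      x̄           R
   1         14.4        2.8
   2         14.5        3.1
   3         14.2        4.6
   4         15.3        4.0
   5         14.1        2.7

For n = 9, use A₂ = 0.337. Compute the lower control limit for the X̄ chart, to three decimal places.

13.341

X̄̄ = (14.4 + 14.5 + 14.2 + 15.3 + 14.1) / 5 = 72.5000 / 5 = 14.5000
R̄ = (2.8 + 3.1 + 4.6 + 4.0 + 2.7) / 5 = 17.2000 / 5 = 3.4400
LCL = X̄̄ − A₂·R̄ = 14.5000 − 0.337 × 3.4400 = 13.3407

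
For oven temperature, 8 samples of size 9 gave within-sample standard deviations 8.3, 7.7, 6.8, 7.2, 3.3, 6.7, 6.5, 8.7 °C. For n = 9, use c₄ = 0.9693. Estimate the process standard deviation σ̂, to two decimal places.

7.12

s̄ = (8.3 + 7.7 + 6.8 + 7.2 + 3.3 + 6.7 + 6.5 + 8.7) / 8 = 6.9000
σ̂ = s̄ / c₄ = 6.9000 / 0.9693 = 7.1185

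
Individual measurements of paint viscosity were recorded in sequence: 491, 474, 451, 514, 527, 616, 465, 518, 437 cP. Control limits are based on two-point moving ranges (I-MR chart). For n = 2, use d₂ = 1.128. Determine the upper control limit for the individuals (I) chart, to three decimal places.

662.121

X̄ = (491 + 474 + 451 + 514 + 527 + 616 + 465 + 518 + 437) / 9 = 499.2222
Moving ranges: 17, 23, 63, 13, 89, 151, 53, 81; M̄R̄ = 490.0000 / 8 = 61.2500
UCL = X̄ + 3·M̄R̄/d₂ = 499.2222 + 3 × 61.2500 / 1.128 = 662.1212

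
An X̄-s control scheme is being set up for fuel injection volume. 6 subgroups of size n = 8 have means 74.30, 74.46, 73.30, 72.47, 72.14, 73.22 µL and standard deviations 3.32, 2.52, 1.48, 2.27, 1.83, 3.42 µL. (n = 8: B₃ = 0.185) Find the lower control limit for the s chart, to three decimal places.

0.458

s̄ = (3.32 + 2.52 + 1.48 + 2.27 + 1.83 + 3.42) / 6 = 2.4733
LCL_s = B₃·s̄ = 0.185 × 2.4733 = 0.4576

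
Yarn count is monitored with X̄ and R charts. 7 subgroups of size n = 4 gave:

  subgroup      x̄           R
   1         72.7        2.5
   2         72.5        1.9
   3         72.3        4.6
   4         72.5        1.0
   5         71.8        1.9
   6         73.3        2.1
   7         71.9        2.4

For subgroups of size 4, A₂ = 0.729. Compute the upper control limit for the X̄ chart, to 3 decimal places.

X̄̄ = (72.7 + 72.5 + 72.3 + 72.5 + 71.8 + 73.3 + 71.9) / 7 = 507.0000 / 7 = 72.4286
R̄ = (2.5 + 1.9 + 4.6 + 1.0 + 1.9 + 2.1 + 2.4) / 7 = 16.4000 / 7 = 2.3429
UCL = X̄̄ + A₂·R̄ = 72.4286 + 0.729 × 2.3429 = 74.1365

74.137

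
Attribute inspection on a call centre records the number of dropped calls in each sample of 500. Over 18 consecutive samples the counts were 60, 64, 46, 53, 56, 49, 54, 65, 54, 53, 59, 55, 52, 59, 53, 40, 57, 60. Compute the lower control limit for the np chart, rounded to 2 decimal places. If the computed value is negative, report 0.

33.96

p̄ = Σdᵢ / (k·n) = 989 / (18 × 500) = 0.10989
LCL = np̄ − 3·√(np̄(1−p̄)) = 54.9444 − 3 × 6.9933 = 33.9645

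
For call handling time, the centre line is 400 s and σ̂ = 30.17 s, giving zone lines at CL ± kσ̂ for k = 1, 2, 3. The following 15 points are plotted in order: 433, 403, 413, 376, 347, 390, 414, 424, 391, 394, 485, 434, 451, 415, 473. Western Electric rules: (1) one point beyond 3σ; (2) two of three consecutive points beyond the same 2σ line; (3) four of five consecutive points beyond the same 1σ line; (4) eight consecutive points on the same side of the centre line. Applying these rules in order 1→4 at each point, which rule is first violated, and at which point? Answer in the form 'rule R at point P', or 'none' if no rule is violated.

rule 3 at point 15

Zone of each point (C = within 1σ̂, B = 1σ̂–2σ̂, A = 2σ̂–3σ̂, * = beyond 3σ̂; sign = side of CL): 1:+B, 2:+C, 3:+C, 4:-C, 5:-B, 6:-C, 7:+C, 8:+C, 9:-C, 10:-C, 11:+A, 12:+B, 13:+B, 14:+C, 15:+A
Rule 3 (four of five consecutive points beyond the same 1σ limit) is satisfied at point 15.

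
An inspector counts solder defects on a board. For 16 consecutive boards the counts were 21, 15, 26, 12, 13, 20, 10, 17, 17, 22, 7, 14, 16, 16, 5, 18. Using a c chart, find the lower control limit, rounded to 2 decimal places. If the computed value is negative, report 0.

3.73

c̄ = (21 + 15 + 26 + 12 + 13 + 20 + 10 + 17 + 17 + 22 + 7 + 14 + 16 + 16 + 5 + 18) / 16 = 249 / 16 = 15.5625
LCL = c̄ − 3√c̄ = 15.5625 − 3 × 3.9449 = 3.7277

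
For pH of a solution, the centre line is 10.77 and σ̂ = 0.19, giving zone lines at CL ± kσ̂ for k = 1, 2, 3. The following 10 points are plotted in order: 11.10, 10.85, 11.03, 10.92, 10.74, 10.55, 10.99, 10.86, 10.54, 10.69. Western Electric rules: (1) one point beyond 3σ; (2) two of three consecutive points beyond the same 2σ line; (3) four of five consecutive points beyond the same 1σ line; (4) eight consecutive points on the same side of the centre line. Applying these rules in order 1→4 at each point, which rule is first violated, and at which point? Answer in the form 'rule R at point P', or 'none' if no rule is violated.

Zone of each point (C = within 1σ̂, B = 1σ̂–2σ̂, A = 2σ̂–3σ̂, * = beyond 3σ̂; sign = side of CL): 1:+B, 2:+C, 3:+B, 4:+C, 5:-C, 6:-B, 7:+B, 8:+C, 9:-B, 10:-C
No rule fires across all 10 points.

none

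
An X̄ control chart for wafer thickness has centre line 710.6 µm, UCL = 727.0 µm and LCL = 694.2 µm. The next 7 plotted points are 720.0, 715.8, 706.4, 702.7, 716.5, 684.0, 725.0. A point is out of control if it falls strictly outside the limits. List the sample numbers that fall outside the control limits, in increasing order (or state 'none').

6

Compare each point to [694.2, 727.0]: sample 6 = 684.0 < LCL.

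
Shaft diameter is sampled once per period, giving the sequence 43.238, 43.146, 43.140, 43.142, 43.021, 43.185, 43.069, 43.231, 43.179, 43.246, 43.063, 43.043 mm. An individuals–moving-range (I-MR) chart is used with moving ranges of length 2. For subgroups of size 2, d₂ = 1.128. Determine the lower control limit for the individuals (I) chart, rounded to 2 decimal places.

42.90

X̄ = (43.238 + 43.146 + 43.140 + 43.142 + 43.021 + 43.185 + 43.069 + 43.231 + 43.179 + 43.246 + 43.063 + 43.043) / 12 = 43.1419
Moving ranges: 0.092, 0.006, 0.002, 0.121, 0.164, 0.116, 0.162, 0.052, 0.067, 0.183, 0.020; M̄R̄ = 0.9850 / 11 = 0.0895
LCL = X̄ − 3·M̄R̄/d₂ = 43.1419 − 3 × 0.0895 / 1.128 = 42.9038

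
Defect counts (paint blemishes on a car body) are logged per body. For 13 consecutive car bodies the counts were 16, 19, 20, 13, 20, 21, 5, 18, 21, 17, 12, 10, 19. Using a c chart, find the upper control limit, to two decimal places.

28.32

c̄ = (16 + 19 + 20 + 13 + 20 + 21 + 5 + 18 + 21 + 17 + 12 + 10 + 19) / 13 = 211 / 13 = 16.2308
UCL = c̄ + 3√c̄ = 16.2308 + 3 × √16.2308 = 16.2308 + 3 × 4.0287 = 28.3170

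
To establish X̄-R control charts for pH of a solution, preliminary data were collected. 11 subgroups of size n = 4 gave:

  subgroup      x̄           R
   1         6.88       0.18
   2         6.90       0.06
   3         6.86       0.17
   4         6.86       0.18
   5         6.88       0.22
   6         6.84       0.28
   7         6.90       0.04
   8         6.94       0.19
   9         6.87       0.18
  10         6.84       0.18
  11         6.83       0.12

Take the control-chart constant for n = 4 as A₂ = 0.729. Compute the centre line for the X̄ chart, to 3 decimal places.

6.873

X̄̄ = (6.88 + 6.90 + 6.86 + 6.86 + 6.88 + 6.84 + 6.90 + 6.94 + 6.87 + 6.84 + 6.83) / 11 = 75.6000 / 11 = 6.8727
CL = X̄̄ = 6.8727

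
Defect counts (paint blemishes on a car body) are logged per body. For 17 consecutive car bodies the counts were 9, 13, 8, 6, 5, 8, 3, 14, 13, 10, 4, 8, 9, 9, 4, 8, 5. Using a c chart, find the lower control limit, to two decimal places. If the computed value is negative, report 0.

0.00

c̄ = (9 + 13 + 8 + 6 + 5 + 8 + 3 + 14 + 13 + 10 + 4 + 8 + 9 + 9 + 4 + 8 + 5) / 17 = 136 / 17 = 8.0000
LCL = c̄ − 3√c̄ = 8.0000 − 3 × 2.8284 = -0.4853 → 0 (cannot be negative)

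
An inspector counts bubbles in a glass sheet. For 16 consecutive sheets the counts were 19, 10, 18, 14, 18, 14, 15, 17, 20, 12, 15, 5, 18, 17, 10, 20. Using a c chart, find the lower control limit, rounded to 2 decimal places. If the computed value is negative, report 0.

c̄ = (19 + 10 + 18 + 14 + 18 + 14 + 15 + 17 + 20 + 12 + 15 + 5 + 18 + 17 + 10 + 20) / 16 = 242 / 16 = 15.1250
LCL = c̄ − 3√c̄ = 15.1250 − 3 × 3.8891 = 3.4577

3.46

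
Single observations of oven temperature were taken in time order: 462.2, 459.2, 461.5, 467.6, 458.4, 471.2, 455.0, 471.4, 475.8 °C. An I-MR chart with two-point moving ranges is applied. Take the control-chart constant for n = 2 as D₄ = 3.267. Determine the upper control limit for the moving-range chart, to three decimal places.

28.750

Moving ranges: 3.0, 2.3, 6.1, 9.2, 12.8, 16.2, 16.4, 4.4; M̄R̄ = 70.4000 / 8 = 8.8000
UCL_MR = D₄·M̄R̄ = 3.267 × 8.8000 = 28.7496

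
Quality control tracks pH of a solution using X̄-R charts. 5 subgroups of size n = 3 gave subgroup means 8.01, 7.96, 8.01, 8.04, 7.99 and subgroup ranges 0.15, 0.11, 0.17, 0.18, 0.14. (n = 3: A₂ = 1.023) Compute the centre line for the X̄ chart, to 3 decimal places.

8.002

X̄̄ = (8.01 + 7.96 + 8.01 + 8.04 + 7.99) / 5 = 40.0100 / 5 = 8.0020
CL = X̄̄ = 8.0020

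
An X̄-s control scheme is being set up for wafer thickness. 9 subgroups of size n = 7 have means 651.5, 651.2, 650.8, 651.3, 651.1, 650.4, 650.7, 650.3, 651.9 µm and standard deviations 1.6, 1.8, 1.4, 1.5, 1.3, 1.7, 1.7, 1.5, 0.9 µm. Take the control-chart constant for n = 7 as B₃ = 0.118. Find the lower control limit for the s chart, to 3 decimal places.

s̄ = (1.6 + 1.8 + 1.4 + 1.5 + 1.3 + 1.7 + 1.7 + 1.5 + 0.9) / 9 = 1.4889
LCL_s = B₃·s̄ = 0.118 × 1.4889 = 0.1757

0.176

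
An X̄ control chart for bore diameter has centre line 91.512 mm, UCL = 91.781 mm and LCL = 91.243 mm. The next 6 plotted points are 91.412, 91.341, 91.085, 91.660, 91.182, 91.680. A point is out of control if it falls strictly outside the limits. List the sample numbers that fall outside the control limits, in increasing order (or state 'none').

3, 5

Compare each point to [91.243, 91.781]: sample 3 = 91.085 < LCL; sample 5 = 91.182 < LCL.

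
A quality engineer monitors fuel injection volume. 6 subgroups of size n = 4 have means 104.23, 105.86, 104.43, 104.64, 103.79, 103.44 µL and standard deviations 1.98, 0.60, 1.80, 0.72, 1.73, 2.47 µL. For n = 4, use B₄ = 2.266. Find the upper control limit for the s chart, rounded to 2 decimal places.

s̄ = (1.98 + 0.60 + 1.80 + 0.72 + 1.73 + 2.47) / 6 = 1.5500
UCL_s = B₄·s̄ = 2.266 × 1.5500 = 3.5123

3.51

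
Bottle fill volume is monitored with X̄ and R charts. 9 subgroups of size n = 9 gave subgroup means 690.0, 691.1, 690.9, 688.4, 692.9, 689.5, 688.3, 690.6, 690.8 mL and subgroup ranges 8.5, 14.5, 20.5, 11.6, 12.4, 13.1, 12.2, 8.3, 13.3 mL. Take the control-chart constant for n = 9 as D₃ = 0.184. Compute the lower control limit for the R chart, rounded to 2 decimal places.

2.34

R̄ = (8.5 + 14.5 + 20.5 + 11.6 + 12.4 + 13.1 + 12.2 + 8.3 + 13.3) / 9 = 114.4000 / 9 = 12.7111
LCL_R = D₃·R̄ = 0.184 × 12.7111 = 2.3388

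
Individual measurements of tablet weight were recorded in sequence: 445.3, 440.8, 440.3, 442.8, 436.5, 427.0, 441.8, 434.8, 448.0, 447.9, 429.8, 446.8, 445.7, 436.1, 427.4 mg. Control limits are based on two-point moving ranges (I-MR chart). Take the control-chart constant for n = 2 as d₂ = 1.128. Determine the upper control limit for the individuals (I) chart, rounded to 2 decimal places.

X̄ = (445.3 + 440.8 + 440.3 + 442.8 + 436.5 + 427.0 + 441.8 + 434.8 + 448.0 + 447.9 + 429.8 + 446.8 + 445.7 + 436.1 + 427.4) / 15 = 439.4000
Moving ranges: 4.5, 0.5, 2.5, 6.3, 9.5, 14.8, 7.0, 13.2, 0.1, 18.1, 17.0, 1.1, 9.6, 8.7; M̄R̄ = 112.9000 / 14 = 8.0643
UCL = X̄ + 3·M̄R̄/d₂ = 439.4000 + 3 × 8.0643 / 1.128 = 460.8476

460.85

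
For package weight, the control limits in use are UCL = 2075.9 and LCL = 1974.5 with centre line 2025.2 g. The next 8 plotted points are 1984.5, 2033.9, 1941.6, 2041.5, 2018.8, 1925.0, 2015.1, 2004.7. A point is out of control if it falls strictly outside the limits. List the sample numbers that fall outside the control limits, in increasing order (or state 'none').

Compare each point to [1974.5, 2075.9]: sample 3 = 1941.6 < LCL; sample 6 = 1925.0 < LCL.

3, 6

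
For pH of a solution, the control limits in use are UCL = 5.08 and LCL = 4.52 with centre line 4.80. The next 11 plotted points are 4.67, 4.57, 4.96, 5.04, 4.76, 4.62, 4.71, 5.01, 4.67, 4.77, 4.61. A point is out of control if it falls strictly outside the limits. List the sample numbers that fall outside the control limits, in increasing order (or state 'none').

none

All 11 points lie within [4.52, 5.08].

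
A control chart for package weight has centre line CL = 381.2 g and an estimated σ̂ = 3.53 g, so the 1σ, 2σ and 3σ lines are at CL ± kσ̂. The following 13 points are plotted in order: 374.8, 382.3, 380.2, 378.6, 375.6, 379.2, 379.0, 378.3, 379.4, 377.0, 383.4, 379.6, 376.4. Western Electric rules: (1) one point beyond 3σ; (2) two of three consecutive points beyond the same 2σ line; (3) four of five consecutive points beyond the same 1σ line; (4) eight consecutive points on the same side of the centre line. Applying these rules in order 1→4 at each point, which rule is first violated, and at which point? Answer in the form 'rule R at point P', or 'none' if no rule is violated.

rule 4 at point 10

Zone of each point (C = within 1σ̂, B = 1σ̂–2σ̂, A = 2σ̂–3σ̂, * = beyond 3σ̂; sign = side of CL): 1:-B, 2:+C, 3:-C, 4:-C, 5:-B, 6:-C, 7:-C, 8:-C, 9:-C, 10:-B, 11:+C, 12:-C, 13:-B
Rule 4 (eight consecutive points on the same side of the centre line) is satisfied at point 10.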